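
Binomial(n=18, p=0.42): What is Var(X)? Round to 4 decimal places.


Var = n*p*(1-p) = 18 * 0.42 * 0.58 = 4.3848

4.3848


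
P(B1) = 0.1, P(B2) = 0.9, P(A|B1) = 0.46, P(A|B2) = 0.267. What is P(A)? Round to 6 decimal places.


P(A) = P(A|B1)*P(B1) + P(A|B2)*P(B2)
P(A|B1)*P(B1) = 0.46 * 0.1 = 0.046
P(A|B2)*P(B2) = 0.267 * 0.9 = 0.2403
P(A) = 0.046 + 0.2403 = 0.2863

0.286300


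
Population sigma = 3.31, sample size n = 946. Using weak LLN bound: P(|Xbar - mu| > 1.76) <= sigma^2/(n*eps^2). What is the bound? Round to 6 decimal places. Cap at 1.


bound = min(1, sigma^2/(n*eps^2))
sigma^2 = 3.31^2 = 10.9561
n*eps^2 = 946 * 1.76^2 = 946 * 3.0976 = 2930.3296
sigma^2/(n*eps^2) = 10.9561 / 2930.3296 ≈ 0.00373886

0.003739


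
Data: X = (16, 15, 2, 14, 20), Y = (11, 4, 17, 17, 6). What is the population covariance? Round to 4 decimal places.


Cov = (1/n)*sum((xi-xbar)(yi-ybar))
n = 5, xbar = 67/5 = 13.4, ybar = 55/5 = 11
sum((xi-xbar)(yi-ybar)) = -109
Cov = -109 / 5 = -21.8

-21.8000


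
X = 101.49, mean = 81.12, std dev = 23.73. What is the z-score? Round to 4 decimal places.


z = (X - mu) / sigma
X - mu = 101.49 - 81.12 = 20.37
z = 20.37 / 23.73 = 97/113 ≈ 0.858407

0.8584


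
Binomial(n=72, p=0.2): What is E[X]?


E[X] = n*p = 72 * 0.2 = 14.4

14.4


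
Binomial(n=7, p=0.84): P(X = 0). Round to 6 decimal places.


P = C(n,k) * p^k * (1-p)^(n-k)
C(7,0) = 1
p^k = 0.84^0 = 1
(1-p)^(n-k) = 0.16^7 ≈ 0.000002684355
P = 1 * 1 * 0.000002684355 ≈ 0.000003

0.000003


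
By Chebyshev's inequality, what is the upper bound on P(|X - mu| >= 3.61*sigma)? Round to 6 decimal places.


P <= 1/k^2
k^2 = 3.61^2 = 13.0321
1/k^2 = 1 / 13.0321 ≈ 0.07673360

0.076734


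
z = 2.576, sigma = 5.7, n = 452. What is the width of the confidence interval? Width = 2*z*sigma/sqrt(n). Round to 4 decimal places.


width = 2*z*sigma/sqrt(n)
2*z*sigma = 2 * 2.576 * 5.7 = 29.3664
sqrt(452) ≈ 21.260292
width = 29.3664 / 21.260292 ≈ 1.381279

1.3813


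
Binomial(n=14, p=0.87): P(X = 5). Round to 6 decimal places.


P = C(n,k) * p^k * (1-p)^(n-k)
C(14,5) = 2002
p^k = 0.87^5 ≈ 0.4984209
(1-p)^(n-k) = 0.13^9 ≈ 0.00000001060450
P = 2002 * 0.4984209 * 0.00000001060450 ≈ 0.000011

0.000011


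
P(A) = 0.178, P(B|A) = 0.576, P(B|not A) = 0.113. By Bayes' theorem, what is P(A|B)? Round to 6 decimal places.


P(A|B) = P(B|A)*P(A) / P(B), P(B) = P(B|A)*P(A) + P(B|not A)*P(not A)
P(B|A)*P(A) = 0.576 * 0.178 = 0.102528
P(B|not A)*P(not A) = 0.113 * 0.822 = 0.092886
P(B) = 0.102528 + 0.092886 = 0.195414
P(A|B) = 0.102528 / 0.195414 ≈ 0.52467070

0.524671


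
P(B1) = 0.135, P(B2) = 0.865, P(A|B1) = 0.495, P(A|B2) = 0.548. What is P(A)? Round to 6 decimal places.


P(A) = P(A|B1)*P(B1) + P(A|B2)*P(B2)
P(A|B1)*P(B1) = 0.495 * 0.135 = 0.066825
P(A|B2)*P(B2) = 0.548 * 0.865 = 0.47402
P(A) = 0.066825 + 0.47402 = 0.540845

0.540845


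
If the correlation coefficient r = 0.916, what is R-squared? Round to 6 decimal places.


R^2 = r^2 = (0.916)^2 = 0.839056

0.839056


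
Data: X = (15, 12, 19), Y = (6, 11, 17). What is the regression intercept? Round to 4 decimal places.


a = ybar - b*xbar, where b = sum((xi-xbar)(yi-ybar)) / sum((xi-xbar)^2)
n = 3, xbar = 46/3 ≈ 15.333333, ybar = 34/3 ≈ 11.333333
Sxy = sum((xi-xbar)(yi-ybar)) = 71/3 ≈ 23.666667
Sxx = sum((xi-xbar)^2) = 74/3 ≈ 24.666667
b = Sxy / Sxx = 71/74 ≈ 0.959459
a = 11.333333 - 0.959459 * 15.333333 = -125/37 ≈ -3.378378

-3.3784


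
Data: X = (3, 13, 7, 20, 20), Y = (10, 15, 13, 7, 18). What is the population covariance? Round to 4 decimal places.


Cov = (1/n)*sum((xi-xbar)(yi-ybar))
n = 5, xbar = 63/5 = 12.6, ybar = 63/5 = 12.6
sum((xi-xbar)(yi-ybar)) = 22.2
Cov = 22.2 / 5 = 4.44

4.4400


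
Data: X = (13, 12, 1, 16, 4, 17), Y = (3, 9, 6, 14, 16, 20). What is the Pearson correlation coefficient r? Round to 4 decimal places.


r = sum((xi-xbar)(yi-ybar)) / sqrt(sum((xi-xbar)^2) * sum((yi-ybar)^2))
n = 6, xbar = 63/6 = 10.5, ybar = 68/6 = 34/3 ≈ 11.333333
Sxy = sum((xi-xbar)(yi-ybar)) = 67
Sxx = sum((xi-xbar)^2) = 213.5
Syy = sum((yi-ybar)^2) = 622/3 ≈ 207.333333
sqrt(Sxx*Syy) ≈ 210.394075
r = Sxy / sqrt(Sxx*Syy) = 67 / 210.394075 ≈ 0.318450

0.3185


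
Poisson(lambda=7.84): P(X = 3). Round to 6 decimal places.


P = e^(-lam) * lam^k / k!
e^(-7.84) ≈ 0.0003936690
lam^k = 7.84^3 = 481.890304
k! = 3! = 6
P = 0.0003936690 * 481.890304 / 6 ≈ 0.031618

0.031618


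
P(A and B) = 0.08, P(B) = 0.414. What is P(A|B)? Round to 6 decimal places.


P(A|B) = P(A and B) / P(B) = 0.08 / 0.414 = 40/207 ≈ 0.19323671

0.193237


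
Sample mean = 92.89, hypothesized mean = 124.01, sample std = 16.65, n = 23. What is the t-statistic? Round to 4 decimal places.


t = (xbar - mu0) / (s/sqrt(n))
xbar - mu0 = 92.89 - 124.01 = -31.12
sqrt(23) ≈ 4.79583152
s/sqrt(n) = 16.65 / 4.79583152 ≈ 3.47176499
t = -31.12 / 3.47176499 ≈ -8.963740

-8.9637


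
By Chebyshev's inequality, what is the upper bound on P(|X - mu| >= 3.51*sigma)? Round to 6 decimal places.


P <= 1/k^2
k^2 = 3.51^2 = 12.3201
1/k^2 = 1 / 12.3201 ≈ 0.08116817

0.081168


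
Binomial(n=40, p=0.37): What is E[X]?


E[X] = n*p = 40 * 0.37 = 14.8

14.8


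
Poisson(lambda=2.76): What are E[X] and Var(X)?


E[X] = Var(X) = lambda = 2.76

2.76, 2.76


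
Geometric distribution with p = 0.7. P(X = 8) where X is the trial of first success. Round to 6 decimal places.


P = (1-p)^(k-1) * p
(1-p)^(k-1) = 0.3^7 = 0.0002187
P = 0.0002187 * 0.7 = 0.00015309

0.000153


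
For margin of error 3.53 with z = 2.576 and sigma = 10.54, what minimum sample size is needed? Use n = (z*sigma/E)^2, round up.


z*sigma/E = 2.576 * 10.54 / 3.53 ≈ 7.691513
(z*sigma/E)^2 ≈ 59.159368
round up: n = 60

60


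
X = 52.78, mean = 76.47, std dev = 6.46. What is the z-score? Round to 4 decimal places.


z = (X - mu) / sigma
X - mu = 52.78 - 76.47 = -23.69
z = -23.69 / 6.46 = -2369/646 ≈ -3.667183

-3.6672


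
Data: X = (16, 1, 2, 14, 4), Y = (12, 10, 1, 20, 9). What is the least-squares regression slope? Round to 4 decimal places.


b = sum((xi-xbar)(yi-ybar)) / sum((xi-xbar)^2)
n = 5, xbar = 37/5 = 7.4, ybar = 52/5 = 10.4
Sxy = sum((xi-xbar)(yi-ybar)) = 135.2
Sxx = sum((xi-xbar)^2) = 199.2
b = Sxy / Sxx = 169/249 ≈ 0.678715

0.6787


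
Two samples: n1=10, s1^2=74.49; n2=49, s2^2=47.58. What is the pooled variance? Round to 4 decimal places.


sp^2 = ((n1-1)*s1^2 + (n2-1)*s2^2)/(n1+n2-2)
(n1-1)*s1^2 = 9 * 74.49 = 670.41
(n2-1)*s2^2 = 48 * 47.58 = 2283.84
numerator = 670.41 + 2283.84 = 2954.25
n1+n2-2 = 57
sp^2 = 2954.25 / 57 = 3939/76 ≈ 51.828947

51.8289


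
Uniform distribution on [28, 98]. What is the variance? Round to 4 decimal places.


Var = (b-a)^2 / 12
(b-a)^2 = (98 - 28)^2 = 4900
Var = 4900/12 ≈ 408.333333

408.3333


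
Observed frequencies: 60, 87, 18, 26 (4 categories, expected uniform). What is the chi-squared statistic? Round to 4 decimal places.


chi2 = sum((O-E)^2/E), E = total/4
total = 191, E = 191/4 = 47.75
(60 - 47.75)^2 / 47.75 = 150.0625 / 47.75 = 2401/764 ≈ 3.142670
(87 - 47.75)^2 / 47.75 = 1540.5625 / 47.75 = 24649/764 ≈ 32.263089
(18 - 47.75)^2 / 47.75 = 885.0625 / 47.75 = 14161/764 ≈ 18.535340
(26 - 47.75)^2 / 47.75 = 473.0625 / 47.75 = 7569/764 ≈ 9.907068
chi2 = 12195/191 ≈ 63.848168

63.8482


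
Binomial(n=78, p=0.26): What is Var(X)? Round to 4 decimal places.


Var = n*p*(1-p) = 78 * 0.26 * 0.74 = 15.0072

15.0072


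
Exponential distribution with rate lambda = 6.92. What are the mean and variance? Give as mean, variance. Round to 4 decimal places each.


mean = 1/lam, var = 1/lam^2
mean = 1 / 6.92 = 25/173 ≈ 0.144509
lam^2 = 6.92^2 = 47.8864
var = 1 / 47.8864 ≈ 0.020883

0.1445, 0.0209


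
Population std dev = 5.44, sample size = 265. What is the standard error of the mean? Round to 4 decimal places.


SE = sigma / sqrt(n)
sqrt(265) ≈ 16.278821
SE = 5.44 / 16.278821 ≈ 0.334177

0.3342


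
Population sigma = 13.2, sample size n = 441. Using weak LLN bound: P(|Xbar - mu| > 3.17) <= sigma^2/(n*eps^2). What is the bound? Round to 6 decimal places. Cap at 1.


bound = min(1, sigma^2/(n*eps^2))
sigma^2 = 13.2^2 = 174.24
n*eps^2 = 441 * 3.17^2 = 441 * 10.0489 = 4431.5649
sigma^2/(n*eps^2) = 174.24 / 4431.5649 ≈ 0.03931794

0.039318


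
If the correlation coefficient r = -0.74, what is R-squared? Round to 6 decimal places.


R^2 = r^2 = (-0.74)^2 = 0.5476

0.547600


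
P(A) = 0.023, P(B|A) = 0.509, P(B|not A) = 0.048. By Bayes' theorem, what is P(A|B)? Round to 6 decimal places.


P(A|B) = P(B|A)*P(A) / P(B), P(B) = P(B|A)*P(A) + P(B|not A)*P(not A)
P(B|A)*P(A) = 0.509 * 0.023 = 0.011707
P(B|not A)*P(not A) = 0.048 * 0.977 = 0.046896
P(B) = 0.011707 + 0.046896 = 0.058603
P(A|B) = 0.011707 / 0.058603 ≈ 0.19976793

0.199768


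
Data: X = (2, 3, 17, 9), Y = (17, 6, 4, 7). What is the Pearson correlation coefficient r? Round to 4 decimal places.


r = sum((xi-xbar)(yi-ybar)) / sqrt(sum((xi-xbar)^2) * sum((yi-ybar)^2))
n = 4, xbar = 31/4 = 7.75, ybar = 34/4 = 8.5
Sxy = sum((xi-xbar)(yi-ybar)) = -80.5
Sxx = sum((xi-xbar)^2) = 142.75
Syy = sum((yi-ybar)^2) = 101
sqrt(Sxx*Syy) ≈ 120.073936
r = Sxy / sqrt(Sxx*Syy) = -80.5 / 120.073936 ≈ -0.670420

-0.6704


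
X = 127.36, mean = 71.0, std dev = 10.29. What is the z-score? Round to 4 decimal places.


z = (X - mu) / sigma
X - mu = 127.36 - 71.0 = 56.36
z = 56.36 / 10.29 = 5636/1029 ≈ 5.477162

5.4772


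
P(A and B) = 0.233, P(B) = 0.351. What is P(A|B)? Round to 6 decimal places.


P(A|B) = P(A and B) / P(B) = 0.233 / 0.351 = 233/351 ≈ 0.66381766

0.663818


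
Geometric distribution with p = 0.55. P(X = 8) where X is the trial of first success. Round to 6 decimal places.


P = (1-p)^(k-1) * p
(1-p)^(k-1) = 0.45^7 ≈ 0.003736695
P = 0.003736695 * 0.55 ≈ 0.002055182

0.002055


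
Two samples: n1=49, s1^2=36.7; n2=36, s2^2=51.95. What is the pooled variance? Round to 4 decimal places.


sp^2 = ((n1-1)*s1^2 + (n2-1)*s2^2)/(n1+n2-2)
(n1-1)*s1^2 = 48 * 36.7 = 1761.6
(n2-1)*s2^2 = 35 * 51.95 = 1818.25
numerator = 1761.6 + 1818.25 = 3579.85
n1+n2-2 = 83
sp^2 = 3579.85 / 83 = 71597/1660 ≈ 43.130723

43.1307


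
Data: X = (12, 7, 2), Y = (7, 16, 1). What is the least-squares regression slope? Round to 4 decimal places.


b = sum((xi-xbar)(yi-ybar)) / sum((xi-xbar)^2)
n = 3, xbar = 21/3 = 7, ybar = 24/3 = 8
Sxy = sum((xi-xbar)(yi-ybar)) = 30
Sxx = sum((xi-xbar)^2) = 50
b = Sxy / Sxx = 0.6

0.6000


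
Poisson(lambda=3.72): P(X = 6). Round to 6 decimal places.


P = e^(-lam) * lam^k / k!
e^(-3.72) ≈ 0.02423397
lam^k = 3.72^6 ≈ 2650.071791
k! = 6! = 720
P = 0.02423397 * 2650.071791 / 720 ≈ 0.089197

0.089197


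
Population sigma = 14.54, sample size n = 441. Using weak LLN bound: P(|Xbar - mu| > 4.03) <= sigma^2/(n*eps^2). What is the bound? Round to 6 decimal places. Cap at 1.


bound = min(1, sigma^2/(n*eps^2))
sigma^2 = 14.54^2 = 211.4116
n*eps^2 = 441 * 4.03^2 = 441 * 16.2409 = 7162.2369
sigma^2/(n*eps^2) = 211.4116 / 7162.2369 ≈ 0.02951754

0.029518


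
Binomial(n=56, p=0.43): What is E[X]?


E[X] = n*p = 56 * 0.43 = 24.08

24.08


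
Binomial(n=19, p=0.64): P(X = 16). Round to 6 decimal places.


P = C(n,k) * p^k * (1-p)^(n-k)
C(19,16) = 969
p^k = 0.64^16 ≈ 0.0007922816
(1-p)^(n-k) = 0.36^3 = 0.046656
P = 969 * 0.0007922816 * 0.046656 ≈ 0.035819

0.035819


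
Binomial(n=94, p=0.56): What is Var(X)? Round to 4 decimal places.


Var = n*p*(1-p) = 94 * 0.56 * 0.44 = 23.1616

23.1616


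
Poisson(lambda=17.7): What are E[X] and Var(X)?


E[X] = Var(X) = lambda = 17.7

17.7, 17.7


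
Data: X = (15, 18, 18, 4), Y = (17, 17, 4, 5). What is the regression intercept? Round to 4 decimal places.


a = ybar - b*xbar, where b = sum((xi-xbar)(yi-ybar)) / sum((xi-xbar)^2)
n = 4, xbar = 55/4 = 13.75, ybar = 43/4 = 10.75
Sxy = sum((xi-xbar)(yi-ybar)) = 61.75
Sxx = sum((xi-xbar)^2) = 132.75
b = Sxy / Sxx = 247/531 ≈ 0.465160
a = 10.75 - 0.465160 * 13.75 = 2312/531 ≈ 4.354049

4.3540


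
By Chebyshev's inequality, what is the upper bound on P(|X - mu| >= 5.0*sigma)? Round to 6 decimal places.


P <= 1/k^2
k^2 = 5.0^2 = 25
1/k^2 = 1 / 25 = 0.04

0.040000


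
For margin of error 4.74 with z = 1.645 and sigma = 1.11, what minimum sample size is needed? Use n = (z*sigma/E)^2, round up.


z*sigma/E = 1.645 * 1.11 / 4.74 ≈ 0.385222
(z*sigma/E)^2 ≈ 0.148396
round up: n = 1

1


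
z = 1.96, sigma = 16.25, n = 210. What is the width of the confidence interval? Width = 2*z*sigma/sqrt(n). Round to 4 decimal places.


width = 2*z*sigma/sqrt(n)
2*z*sigma = 2 * 1.96 * 16.25 = 63.7
sqrt(210) ≈ 14.491377
width = 63.7 / 14.491377 ≈ 4.395718

4.3957


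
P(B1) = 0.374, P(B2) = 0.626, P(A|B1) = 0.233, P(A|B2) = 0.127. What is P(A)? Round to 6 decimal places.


P(A) = P(A|B1)*P(B1) + P(A|B2)*P(B2)
P(A|B1)*P(B1) = 0.233 * 0.374 = 0.087142
P(A|B2)*P(B2) = 0.127 * 0.626 = 0.079502
P(A) = 0.087142 + 0.079502 = 0.166644

0.166644


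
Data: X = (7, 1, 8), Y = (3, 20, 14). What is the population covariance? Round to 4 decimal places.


Cov = (1/n)*sum((xi-xbar)(yi-ybar))
n = 3, xbar = 16/3 ≈ 5.333333, ybar = 37/3 ≈ 12.333333
sum((xi-xbar)(yi-ybar)) = -133/3 ≈ -44.333333
Cov = -44.333333 / 3 = -133/9 ≈ -14.777778

-14.7778


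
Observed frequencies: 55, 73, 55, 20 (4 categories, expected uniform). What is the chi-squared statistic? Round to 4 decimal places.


chi2 = sum((O-E)^2/E), E = total/4
total = 203, E = 203/4 = 50.75
(55 - 50.75)^2 / 50.75 = 18.0625 / 50.75 = 289/812 ≈ 0.355911
(73 - 50.75)^2 / 50.75 = 495.0625 / 50.75 = 7921/812 ≈ 9.754926
(55 - 50.75)^2 / 50.75 = 18.0625 / 50.75 = 289/812 ≈ 0.355911
(20 - 50.75)^2 / 50.75 = 945.5625 / 50.75 = 15129/812 ≈ 18.631773
chi2 = 5907/203 ≈ 29.098522

29.0985


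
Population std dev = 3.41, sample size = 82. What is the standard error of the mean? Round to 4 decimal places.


SE = sigma / sqrt(n)
sqrt(82) ≈ 9.055385
SE = 3.41 / 9.055385 ≈ 0.376572

0.3766


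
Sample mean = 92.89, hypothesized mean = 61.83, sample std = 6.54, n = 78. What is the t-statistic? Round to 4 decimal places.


t = (xbar - mu0) / (s/sqrt(n))
xbar - mu0 = 92.89 - 61.83 = 31.06
sqrt(78) ≈ 8.83176087
s/sqrt(n) = 6.54 / 8.83176087 ≈ 0.74050918
t = 31.06 / 0.74050918 ≈ 41.944112

41.9441


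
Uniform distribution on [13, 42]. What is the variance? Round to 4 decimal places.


Var = (b-a)^2 / 12
(b-a)^2 = (42 - 13)^2 = 841
Var = 841/12 ≈ 70.083333

70.0833


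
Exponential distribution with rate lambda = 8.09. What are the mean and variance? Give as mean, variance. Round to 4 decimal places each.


mean = 1/lam, var = 1/lam^2
mean = 1 / 8.09 = 100/809 ≈ 0.123609
lam^2 = 8.09^2 = 65.4481
var = 1 / 65.4481 ≈ 0.015279

0.1236, 0.0153


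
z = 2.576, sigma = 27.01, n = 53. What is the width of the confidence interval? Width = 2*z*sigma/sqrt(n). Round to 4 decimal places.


width = 2*z*sigma/sqrt(n)
2*z*sigma = 2 * 2.576 * 27.01 = 139.15552
sqrt(53) ≈ 7.280110
width = 139.15552 / 7.280110 ≈ 19.114481

19.1145


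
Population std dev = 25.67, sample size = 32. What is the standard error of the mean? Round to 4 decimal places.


SE = sigma / sqrt(n)
sqrt(32) ≈ 5.656854
SE = 25.67 / 5.656854 ≈ 4.537858

4.5379


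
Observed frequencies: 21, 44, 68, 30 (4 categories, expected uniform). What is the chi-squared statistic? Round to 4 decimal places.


chi2 = sum((O-E)^2/E), E = total/4
total = 163, E = 163/4 = 40.75
(21 - 40.75)^2 / 40.75 = 390.0625 / 40.75 = 6241/652 ≈ 9.572086
(44 - 40.75)^2 / 40.75 = 10.5625 / 40.75 = 169/652 ≈ 0.259202
(68 - 40.75)^2 / 40.75 = 742.5625 / 40.75 = 11881/652 ≈ 18.222393
(30 - 40.75)^2 / 40.75 = 115.5625 / 40.75 = 1849/652 ≈ 2.835890
chi2 = 5035/163 ≈ 30.889571

30.8896


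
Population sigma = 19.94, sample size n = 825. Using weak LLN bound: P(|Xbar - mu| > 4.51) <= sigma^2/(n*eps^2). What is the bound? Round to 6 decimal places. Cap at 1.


bound = min(1, sigma^2/(n*eps^2))
sigma^2 = 19.94^2 = 397.6036
n*eps^2 = 825 * 4.51^2 = 825 * 20.3401 = 16780.5825
sigma^2/(n*eps^2) = 397.6036 / 16780.5825 ≈ 0.02369427

0.023694


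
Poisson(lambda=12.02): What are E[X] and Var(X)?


E[X] = Var(X) = lambda = 12.02

12.02, 12.02


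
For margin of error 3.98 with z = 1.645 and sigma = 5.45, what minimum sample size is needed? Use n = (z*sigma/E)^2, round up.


z*sigma/E = 1.645 * 5.45 / 3.98 ≈ 2.252575
(z*sigma/E)^2 ≈ 5.074096
round up: n = 6

6


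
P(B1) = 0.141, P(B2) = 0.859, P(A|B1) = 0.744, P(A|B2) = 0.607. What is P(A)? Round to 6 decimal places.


P(A) = P(A|B1)*P(B1) + P(A|B2)*P(B2)
P(A|B1)*P(B1) = 0.744 * 0.141 = 0.104904
P(A|B2)*P(B2) = 0.607 * 0.859 = 0.521413
P(A) = 0.104904 + 0.521413 = 0.626317

0.626317


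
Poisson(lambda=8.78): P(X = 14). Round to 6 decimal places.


P = e^(-lam) * lam^k / k!
e^(-8.78) ≈ 0.0001537781
lam^k = 8.78^14 ≈ 16177940085438.725881
k! = 14! = 87178291200
P = 0.0001537781 * 16177940085438.725881 / 87178291200 ≈ 0.028537

0.028537


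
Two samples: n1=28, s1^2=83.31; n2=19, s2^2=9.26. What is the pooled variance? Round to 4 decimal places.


sp^2 = ((n1-1)*s1^2 + (n2-1)*s2^2)/(n1+n2-2)
(n1-1)*s1^2 = 27 * 83.31 = 2249.37
(n2-1)*s2^2 = 18 * 9.26 = 166.68
numerator = 2249.37 + 166.68 = 2416.05
n1+n2-2 = 45
sp^2 = 2416.05 / 45 = 53.69

53.6900


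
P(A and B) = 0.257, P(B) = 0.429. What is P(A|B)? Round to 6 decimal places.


P(A|B) = P(A and B) / P(B) = 0.257 / 0.429 = 257/429 ≈ 0.59906760

0.599068


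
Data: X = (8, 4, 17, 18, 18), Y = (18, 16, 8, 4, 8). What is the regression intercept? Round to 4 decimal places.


a = ybar - b*xbar, where b = sum((xi-xbar)(yi-ybar)) / sum((xi-xbar)^2)
n = 5, xbar = 65/5 = 13, ybar = 54/5 = 10.8
Sxy = sum((xi-xbar)(yi-ybar)) = -142
Sxx = sum((xi-xbar)^2) = 172
b = Sxy / Sxx = -71/86 ≈ -0.825581
a = 10.8 - (-0.825581) * 13 = 9259/430 ≈ 21.532558

21.5326


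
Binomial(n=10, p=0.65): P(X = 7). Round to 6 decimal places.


P = C(n,k) * p^k * (1-p)^(n-k)
C(10,7) = 120
p^k = 0.65^7 ≈ 0.04902228
(1-p)^(n-k) = 0.35^3 = 0.042875
P = 120 * 0.04902228 * 0.042875 ≈ 0.252220

0.252220


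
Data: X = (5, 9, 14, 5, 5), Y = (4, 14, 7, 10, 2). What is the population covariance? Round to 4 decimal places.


Cov = (1/n)*sum((xi-xbar)(yi-ybar))
n = 5, xbar = 38/5 = 7.6, ybar = 37/5 = 7.4
sum((xi-xbar)(yi-ybar)) = 22.8
Cov = 22.8 / 5 = 4.56

4.5600


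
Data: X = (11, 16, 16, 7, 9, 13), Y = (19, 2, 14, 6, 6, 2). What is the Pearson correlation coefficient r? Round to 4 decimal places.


r = sum((xi-xbar)(yi-ybar)) / sqrt(sum((xi-xbar)^2) * sum((yi-ybar)^2))
n = 6, xbar = 72/6 = 12, ybar = 49/6 ≈ 8.166667
Sxy = sum((xi-xbar)(yi-ybar)) = -1
Sxx = sum((xi-xbar)^2) = 68
Syy = sum((yi-ybar)^2) = 1421/6 ≈ 236.833333
sqrt(Sxx*Syy) ≈ 126.904163
r = Sxy / sqrt(Sxx*Syy) = -1 / 126.904163 ≈ -0.007880

-0.0079


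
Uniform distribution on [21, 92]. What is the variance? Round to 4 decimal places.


Var = (b-a)^2 / 12
(b-a)^2 = (92 - 21)^2 = 5041
Var = 5041/12 ≈ 420.083333

420.0833


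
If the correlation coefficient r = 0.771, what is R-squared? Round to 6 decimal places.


R^2 = r^2 = (0.771)^2 = 0.594441

0.594441


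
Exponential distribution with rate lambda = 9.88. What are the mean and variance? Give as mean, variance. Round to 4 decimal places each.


mean = 1/lam, var = 1/lam^2
mean = 1 / 9.88 = 25/247 ≈ 0.101215
lam^2 = 9.88^2 = 97.6144
var = 1 / 97.6144 ≈ 0.010244

0.1012, 0.0102


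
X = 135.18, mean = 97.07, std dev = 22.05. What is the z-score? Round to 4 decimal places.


z = (X - mu) / sigma
X - mu = 135.18 - 97.07 = 38.11
z = 38.11 / 22.05 = 3811/2205 ≈ 1.728345

1.7283


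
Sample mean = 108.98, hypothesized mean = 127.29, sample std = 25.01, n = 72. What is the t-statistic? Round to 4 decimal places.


t = (xbar - mu0) / (s/sqrt(n))
xbar - mu0 = 108.98 - 127.29 = -18.31
sqrt(72) ≈ 8.48528137
s/sqrt(n) = 25.01 / 8.48528137 ≈ 2.94745677
t = -18.31 / 2.94745677 ≈ -6.212135

-6.2121


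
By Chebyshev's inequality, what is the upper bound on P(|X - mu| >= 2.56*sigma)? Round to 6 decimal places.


P <= 1/k^2
k^2 = 2.56^2 = 6.5536
1/k^2 = 1 / 6.5536 = 625/4096 ≈ 0.15258789

0.152588


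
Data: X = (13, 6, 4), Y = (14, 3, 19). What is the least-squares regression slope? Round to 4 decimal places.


b = sum((xi-xbar)(yi-ybar)) / sum((xi-xbar)^2)
n = 3, xbar = 23/3 ≈ 7.666667, ybar = 36/3 = 12
Sxy = sum((xi-xbar)(yi-ybar)) = 0
Sxx = sum((xi-xbar)^2) = 134/3 ≈ 44.666667
b = Sxy / Sxx = 0

0.0000


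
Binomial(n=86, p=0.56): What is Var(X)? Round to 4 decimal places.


Var = n*p*(1-p) = 86 * 0.56 * 0.44 = 21.1904

21.1904


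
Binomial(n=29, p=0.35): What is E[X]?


E[X] = n*p = 29 * 0.35 = 10.15

10.15


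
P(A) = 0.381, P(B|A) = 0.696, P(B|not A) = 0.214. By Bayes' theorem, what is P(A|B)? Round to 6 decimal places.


P(A|B) = P(B|A)*P(A) / P(B), P(B) = P(B|A)*P(A) + P(B|not A)*P(not A)
P(B|A)*P(A) = 0.696 * 0.381 = 0.265176
P(B|not A)*P(not A) = 0.214 * 0.619 = 0.132466
P(B) = 0.265176 + 0.132466 = 0.397642
P(A|B) = 0.265176 / 0.397642 ≈ 0.66687121

0.666871


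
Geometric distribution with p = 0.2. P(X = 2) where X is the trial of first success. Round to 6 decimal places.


P = (1-p)^(k-1) * p
(1-p)^(k-1) = 0.8^1 = 0.8
P = 0.8 * 0.2 = 0.16

0.160000


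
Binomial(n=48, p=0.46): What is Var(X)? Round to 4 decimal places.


Var = n*p*(1-p) = 48 * 0.46 * 0.54 = 11.9232

11.9232


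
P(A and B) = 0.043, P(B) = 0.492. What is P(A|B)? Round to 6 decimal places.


P(A|B) = P(A and B) / P(B) = 0.043 / 0.492 = 43/492 ≈ 0.08739837

0.087398


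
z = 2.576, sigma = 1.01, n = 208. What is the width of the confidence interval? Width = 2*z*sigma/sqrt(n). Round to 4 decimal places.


width = 2*z*sigma/sqrt(n)
2*z*sigma = 2 * 2.576 * 1.01 = 5.20352
sqrt(208) ≈ 14.422205
width = 5.20352 / 14.422205 ≈ 0.360799

0.3608


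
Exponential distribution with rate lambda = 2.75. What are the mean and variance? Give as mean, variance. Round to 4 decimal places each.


mean = 1/lam, var = 1/lam^2
mean = 1 / 2.75 = 4/11 ≈ 0.363636
lam^2 = 2.75^2 = 7.5625
var = 1 / 7.5625 = 16/121 ≈ 0.132231

0.3636, 0.1322


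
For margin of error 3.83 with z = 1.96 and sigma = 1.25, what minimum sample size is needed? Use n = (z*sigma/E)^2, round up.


z*sigma/E = 1.96 * 1.25 / 3.83 = 245/383 ≈ 0.639687
(z*sigma/E)^2 ≈ 0.409199
round up: n = 1

1


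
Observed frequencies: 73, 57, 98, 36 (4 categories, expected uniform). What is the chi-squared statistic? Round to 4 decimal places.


chi2 = sum((O-E)^2/E), E = total/4
total = 264, E = 264/4 = 66
(73 - 66)^2 / 66 = 49 / 66 = 49/66 ≈ 0.742424
(57 - 66)^2 / 66 = 81 / 66 = 27/22 ≈ 1.227273
(98 - 66)^2 / 66 = 1024 / 66 = 512/33 ≈ 15.515152
(36 - 66)^2 / 66 = 900 / 66 = 150/11 ≈ 13.636364
chi2 = 1027/33 ≈ 31.121212

31.1212


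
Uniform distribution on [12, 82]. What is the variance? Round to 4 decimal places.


Var = (b-a)^2 / 12
(b-a)^2 = (82 - 12)^2 = 4900
Var = 4900/12 ≈ 408.333333

408.3333


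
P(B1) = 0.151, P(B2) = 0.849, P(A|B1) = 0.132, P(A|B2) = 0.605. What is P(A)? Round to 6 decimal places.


P(A) = P(A|B1)*P(B1) + P(A|B2)*P(B2)
P(A|B1)*P(B1) = 0.132 * 0.151 = 0.019932
P(A|B2)*P(B2) = 0.605 * 0.849 = 0.513645
P(A) = 0.019932 + 0.513645 = 0.533577

0.533577


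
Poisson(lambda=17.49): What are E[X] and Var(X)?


E[X] = Var(X) = lambda = 17.49

17.49, 17.49


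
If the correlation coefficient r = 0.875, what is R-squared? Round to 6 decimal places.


R^2 = r^2 = (0.875)^2 = 0.765625

0.765625


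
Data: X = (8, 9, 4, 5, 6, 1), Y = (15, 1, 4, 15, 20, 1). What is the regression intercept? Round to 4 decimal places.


a = ybar - b*xbar, where b = sum((xi-xbar)(yi-ybar)) / sum((xi-xbar)^2)
n = 6, xbar = 33/6 = 5.5, ybar = 56/6 = 28/3 ≈ 9.333333
Sxy = sum((xi-xbar)(yi-ybar)) = 33
Sxx = sum((xi-xbar)^2) = 41.5
b = Sxy / Sxx = 66/83 ≈ 0.795181
a = 9.333333 - 0.795181 * 5.5 = 1235/249 ≈ 4.959839

4.9598


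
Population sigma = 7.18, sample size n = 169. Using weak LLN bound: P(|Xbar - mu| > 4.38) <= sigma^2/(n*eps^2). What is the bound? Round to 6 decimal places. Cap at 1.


bound = min(1, sigma^2/(n*eps^2))
sigma^2 = 7.18^2 = 51.5524
n*eps^2 = 169 * 4.38^2 = 169 * 19.1844 = 3242.1636
sigma^2/(n*eps^2) = 51.5524 / 3242.1636 ≈ 0.01590062

0.015901


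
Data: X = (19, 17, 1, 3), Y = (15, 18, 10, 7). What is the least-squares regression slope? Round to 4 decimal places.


b = sum((xi-xbar)(yi-ybar)) / sum((xi-xbar)^2)
n = 4, xbar = 40/4 = 10, ybar = 50/4 = 12.5
Sxy = sum((xi-xbar)(yi-ybar)) = 122
Sxx = sum((xi-xbar)^2) = 260
b = Sxy / Sxx = 61/130 ≈ 0.469231

0.4692


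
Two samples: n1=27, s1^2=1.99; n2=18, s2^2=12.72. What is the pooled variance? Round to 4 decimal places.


sp^2 = ((n1-1)*s1^2 + (n2-1)*s2^2)/(n1+n2-2)
(n1-1)*s1^2 = 26 * 1.99 = 51.74
(n2-1)*s2^2 = 17 * 12.72 = 216.24
numerator = 51.74 + 216.24 = 267.98
n1+n2-2 = 43
sp^2 = 267.98 / 43 = 13399/2150 ≈ 6.232093

6.2321


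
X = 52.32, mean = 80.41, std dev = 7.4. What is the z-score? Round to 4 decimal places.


z = (X - mu) / sigma
X - mu = 52.32 - 80.41 = -28.09
z = -28.09 / 7.4 = -2809/740 ≈ -3.795946

-3.7959


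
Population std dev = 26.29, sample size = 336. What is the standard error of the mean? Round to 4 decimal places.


SE = sigma / sqrt(n)
sqrt(336) ≈ 18.330303
SE = 26.29 / 18.330303 ≈ 1.434237

1.4342


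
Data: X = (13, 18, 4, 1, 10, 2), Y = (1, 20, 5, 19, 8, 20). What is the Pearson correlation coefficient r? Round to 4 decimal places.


r = sum((xi-xbar)(yi-ybar)) / sqrt(sum((xi-xbar)^2) * sum((yi-ybar)^2))
n = 6, xbar = 48/6 = 8, ybar = 73/6 ≈ 12.166667
Sxy = sum((xi-xbar)(yi-ybar)) = -52
Sxx = sum((xi-xbar)^2) = 230
Syy = sum((yi-ybar)^2) = 2177/6 ≈ 362.833333
sqrt(Sxx*Syy) ≈ 288.880021
r = Sxy / sqrt(Sxx*Syy) = -52 / 288.880021 ≈ -0.180006

-0.1800


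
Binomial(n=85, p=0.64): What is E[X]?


E[X] = n*p = 85 * 0.64 = 54.4

54.4


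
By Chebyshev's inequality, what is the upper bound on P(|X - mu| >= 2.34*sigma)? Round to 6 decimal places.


P <= 1/k^2
k^2 = 2.34^2 = 5.4756
1/k^2 = 1 / 5.4756 ≈ 0.18262839

0.182628


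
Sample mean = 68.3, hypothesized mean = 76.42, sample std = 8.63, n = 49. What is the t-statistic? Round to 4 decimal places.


t = (xbar - mu0) / (s/sqrt(n))
xbar - mu0 = 68.3 - 76.42 = -8.12
sqrt(49) = 7
s/sqrt(n) = 8.63 / 7 = 863/700 ≈ 1.23285714
t = -8.12 / 1.23285714 = -5684/863 ≈ -6.586327

-6.5863


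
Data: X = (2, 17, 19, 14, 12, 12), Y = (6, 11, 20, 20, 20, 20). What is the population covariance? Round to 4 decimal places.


Cov = (1/n)*sum((xi-xbar)(yi-ybar))
n = 6, xbar = 76/6 = 38/3 ≈ 12.666667, ybar = 97/6 ≈ 16.166667
sum((xi-xbar)(yi-ybar)) = 331/3 ≈ 110.333333
Cov = 110.333333 / 6 = 331/18 ≈ 18.388889

18.3889


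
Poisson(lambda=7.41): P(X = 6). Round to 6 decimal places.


P = e^(-lam) * lam^k / k!
e^(-7.41) ≈ 0.0006051707
lam^k = 7.41^6 ≈ 165542.400249
k! = 6! = 720
P = 0.0006051707 * 165542.400249 / 720 ≈ 0.139141

0.139141


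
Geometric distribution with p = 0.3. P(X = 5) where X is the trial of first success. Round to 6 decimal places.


P = (1-p)^(k-1) * p
(1-p)^(k-1) = 0.7^4 = 0.2401
P = 0.2401 * 0.3 = 0.07203

0.072030


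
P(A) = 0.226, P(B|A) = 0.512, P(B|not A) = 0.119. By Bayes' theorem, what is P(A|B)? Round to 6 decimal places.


P(A|B) = P(B|A)*P(A) / P(B), P(B) = P(B|A)*P(A) + P(B|not A)*P(not A)
P(B|A)*P(A) = 0.512 * 0.226 = 0.115712
P(B|not A)*P(not A) = 0.119 * 0.774 = 0.092106
P(B) = 0.115712 + 0.092106 = 0.207818
P(A|B) = 0.115712 / 0.207818 ≈ 0.55679489

0.556795


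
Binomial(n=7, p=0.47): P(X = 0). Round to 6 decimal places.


P = C(n,k) * p^k * (1-p)^(n-k)
C(7,0) = 1
p^k = 0.47^0 = 1
(1-p)^(n-k) = 0.53^7 ≈ 0.01174711
P = 1 * 1 * 0.01174711 ≈ 0.011747

0.011747


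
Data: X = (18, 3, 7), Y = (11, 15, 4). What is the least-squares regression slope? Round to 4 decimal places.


b = sum((xi-xbar)(yi-ybar)) / sum((xi-xbar)^2)
n = 3, xbar = 28/3 ≈ 9.333333, ybar = 30/3 = 10
Sxy = sum((xi-xbar)(yi-ybar)) = -9
Sxx = sum((xi-xbar)^2) = 362/3 ≈ 120.666667
b = Sxy / Sxx = -27/362 ≈ -0.074586

-0.0746


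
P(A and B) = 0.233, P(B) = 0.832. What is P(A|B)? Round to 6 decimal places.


P(A|B) = P(A and B) / P(B) = 0.233 / 0.832 = 233/832 ≈ 0.28004808

0.280048


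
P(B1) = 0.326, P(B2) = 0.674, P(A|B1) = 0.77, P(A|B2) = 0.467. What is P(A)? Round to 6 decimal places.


P(A) = P(A|B1)*P(B1) + P(A|B2)*P(B2)
P(A|B1)*P(B1) = 0.77 * 0.326 = 0.25102
P(A|B2)*P(B2) = 0.467 * 0.674 = 0.314758
P(A) = 0.25102 + 0.314758 = 0.565778

0.565778


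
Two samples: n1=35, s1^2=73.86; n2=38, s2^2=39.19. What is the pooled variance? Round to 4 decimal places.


sp^2 = ((n1-1)*s1^2 + (n2-1)*s2^2)/(n1+n2-2)
(n1-1)*s1^2 = 34 * 73.86 = 2511.24
(n2-1)*s2^2 = 37 * 39.19 = 1450.03
numerator = 2511.24 + 1450.03 = 3961.27
n1+n2-2 = 71
sp^2 = 3961.27 / 71 = 396127/7100 ≈ 55.792535

55.7925


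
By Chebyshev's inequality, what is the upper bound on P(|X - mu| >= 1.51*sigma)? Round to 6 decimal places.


P <= 1/k^2
k^2 = 1.51^2 = 2.2801
1/k^2 = 1 / 2.2801 ≈ 0.43857726

0.438577


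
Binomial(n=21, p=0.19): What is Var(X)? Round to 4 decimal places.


Var = n*p*(1-p) = 21 * 0.19 * 0.81 = 3.2319

3.2319


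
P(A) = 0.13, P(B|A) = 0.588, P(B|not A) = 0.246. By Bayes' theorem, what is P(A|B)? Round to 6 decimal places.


P(A|B) = P(B|A)*P(A) / P(B), P(B) = P(B|A)*P(A) + P(B|not A)*P(not A)
P(B|A)*P(A) = 0.588 * 0.13 = 0.07644
P(B|not A)*P(not A) = 0.246 * 0.87 = 0.21402
P(B) = 0.07644 + 0.21402 = 0.29046
P(A|B) = 0.07644 / 0.29046 = 1274/4841 ≈ 0.26316877

0.263169


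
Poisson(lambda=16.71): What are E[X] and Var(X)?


E[X] = Var(X) = lambda = 16.71

16.71, 16.71


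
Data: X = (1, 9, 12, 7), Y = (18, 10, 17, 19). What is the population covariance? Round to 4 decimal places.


Cov = (1/n)*sum((xi-xbar)(yi-ybar))
n = 4, xbar = 29/4 = 7.25, ybar = 64/4 = 16
sum((xi-xbar)(yi-ybar)) = -19
Cov = -19 / 4 = -4.75

-4.7500


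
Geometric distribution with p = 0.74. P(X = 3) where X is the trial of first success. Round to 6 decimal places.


P = (1-p)^(k-1) * p
(1-p)^(k-1) = 0.26^2 = 0.0676
P = 0.0676 * 0.74 = 0.050024

0.050024


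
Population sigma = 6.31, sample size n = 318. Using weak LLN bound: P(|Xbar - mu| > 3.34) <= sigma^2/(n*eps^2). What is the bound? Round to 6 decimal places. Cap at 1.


bound = min(1, sigma^2/(n*eps^2))
sigma^2 = 6.31^2 = 39.8161
n*eps^2 = 318 * 3.34^2 = 318 * 11.1556 = 3547.4808
sigma^2/(n*eps^2) = 39.8161 / 3547.4808 ≈ 0.01122377

0.011224


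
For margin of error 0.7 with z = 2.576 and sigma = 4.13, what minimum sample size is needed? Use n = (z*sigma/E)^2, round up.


z*sigma/E = 2.576 * 4.13 / 0.7 = 15.1984
(z*sigma/E)^2 ≈ 230.991363
round up: n = 231

231


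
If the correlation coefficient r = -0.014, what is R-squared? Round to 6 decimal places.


R^2 = r^2 = (-0.014)^2 = 0.000196

0.000196


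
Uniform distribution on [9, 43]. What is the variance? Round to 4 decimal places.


Var = (b-a)^2 / 12
(b-a)^2 = (43 - 9)^2 = 1156
Var = 1156/12 ≈ 96.333333

96.3333


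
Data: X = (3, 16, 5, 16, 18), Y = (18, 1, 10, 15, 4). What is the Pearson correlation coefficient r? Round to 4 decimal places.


r = sum((xi-xbar)(yi-ybar)) / sqrt(sum((xi-xbar)^2) * sum((yi-ybar)^2))
n = 5, xbar = 58/5 = 11.6, ybar = 48/5 = 9.6
Sxy = sum((xi-xbar)(yi-ybar)) = -124.8
Sxx = sum((xi-xbar)^2) = 197.2
Syy = sum((yi-ybar)^2) = 205.2
sqrt(Sxx*Syy) ≈ 201.160235
r = Sxy / sqrt(Sxx*Syy) = -124.8 / 201.160235 ≈ -0.620401

-0.6204


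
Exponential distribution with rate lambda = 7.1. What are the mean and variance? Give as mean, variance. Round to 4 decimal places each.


mean = 1/lam, var = 1/lam^2
mean = 1 / 7.1 = 10/71 ≈ 0.140845
lam^2 = 7.1^2 = 50.41
var = 1 / 50.41 = 100/5041 ≈ 0.019837

0.1408, 0.0198


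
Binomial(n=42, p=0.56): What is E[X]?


E[X] = n*p = 42 * 0.56 = 23.52

23.52


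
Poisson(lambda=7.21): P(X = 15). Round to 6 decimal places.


P = e^(-lam) * lam^k / k!
e^(-7.21) ≈ 0.0007391572
lam^k = 7.21^15 ≈ 7396546140799.120816
k! = 15! = 1307674368000
P = 0.0007391572 * 7396546140799.120816 / 1307674368000 ≈ 0.004181

0.004181


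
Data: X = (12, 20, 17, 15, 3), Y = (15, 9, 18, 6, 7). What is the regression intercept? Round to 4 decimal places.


a = ybar - b*xbar, where b = sum((xi-xbar)(yi-ybar)) / sum((xi-xbar)^2)
n = 5, xbar = 67/5 = 13.4, ybar = 55/5 = 11
Sxy = sum((xi-xbar)(yi-ybar)) = 40
Sxx = sum((xi-xbar)^2) = 169.2
b = Sxy / Sxx = 100/423 ≈ 0.236407
a = 11 - 0.236407 * 13.4 = 3313/423 ≈ 7.832151

7.8322


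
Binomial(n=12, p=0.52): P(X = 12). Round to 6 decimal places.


P = C(n,k) * p^k * (1-p)^(n-k)
C(12,12) = 1
p^k = 0.52^12 ≈ 0.0003908770
(1-p)^(n-k) = 0.48^0 = 1
P = 1 * 0.0003908770 * 1 ≈ 0.000391

0.000391


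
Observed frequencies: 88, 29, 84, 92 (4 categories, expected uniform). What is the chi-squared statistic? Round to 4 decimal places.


chi2 = sum((O-E)^2/E), E = total/4
total = 293, E = 293/4 = 73.25
(88 - 73.25)^2 / 73.25 = 217.5625 / 73.25 = 3481/1172 ≈ 2.970137
(29 - 73.25)^2 / 73.25 = 1958.0625 / 73.25 = 31329/1172 ≈ 26.731229
(84 - 73.25)^2 / 73.25 = 115.5625 / 73.25 = 1849/1172 ≈ 1.577645
(92 - 73.25)^2 / 73.25 = 351.5625 / 73.25 = 5625/1172 ≈ 4.799488
chi2 = 10571/293 ≈ 36.078498

36.0785


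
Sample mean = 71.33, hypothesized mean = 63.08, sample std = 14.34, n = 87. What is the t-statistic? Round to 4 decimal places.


t = (xbar - mu0) / (s/sqrt(n))
xbar - mu0 = 71.33 - 63.08 = 8.25
sqrt(87) ≈ 9.32737905
s/sqrt(n) = 14.34 / 9.32737905 ≈ 1.53740937
t = 8.25 / 1.53740937 ≈ 5.366170

5.3662


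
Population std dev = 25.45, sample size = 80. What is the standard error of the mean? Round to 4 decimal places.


SE = sigma / sqrt(n)
sqrt(80) ≈ 8.944272
SE = 25.45 / 8.944272 ≈ 2.845397

2.8454


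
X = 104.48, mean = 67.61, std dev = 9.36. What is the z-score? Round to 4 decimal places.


z = (X - mu) / sigma
X - mu = 104.48 - 67.61 = 36.87
z = 36.87 / 9.36 = 1229/312 ≈ 3.939103

3.9391


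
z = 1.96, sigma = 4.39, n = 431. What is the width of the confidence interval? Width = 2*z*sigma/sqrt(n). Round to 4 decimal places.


width = 2*z*sigma/sqrt(n)
2*z*sigma = 2 * 1.96 * 4.39 = 17.2088
sqrt(431) ≈ 20.760539
width = 17.2088 / 20.760539 ≈ 0.828919

0.8289


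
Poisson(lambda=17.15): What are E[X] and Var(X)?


E[X] = Var(X) = lambda = 17.15

17.15, 17.15


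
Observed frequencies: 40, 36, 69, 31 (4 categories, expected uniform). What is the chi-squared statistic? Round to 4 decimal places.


chi2 = sum((O-E)^2/E), E = total/4
total = 176, E = 176/4 = 44
(40 - 44)^2 / 44 = 16 / 44 = 4/11 ≈ 0.363636
(36 - 44)^2 / 44 = 64 / 44 = 16/11 ≈ 1.454545
(69 - 44)^2 / 44 = 625 / 44 = 625/44 ≈ 14.204545
(31 - 44)^2 / 44 = 169 / 44 = 169/44 ≈ 3.840909
chi2 = 437/22 ≈ 19.863636

19.8636


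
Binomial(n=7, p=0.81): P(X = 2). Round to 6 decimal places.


P = C(n,k) * p^k * (1-p)^(n-k)
C(7,2) = 21
p^k = 0.81^2 = 0.6561
(1-p)^(n-k) = 0.19^5 = 0.0002476099
P = 21 * 0.6561 * 0.0002476099 ≈ 0.003412

0.003412


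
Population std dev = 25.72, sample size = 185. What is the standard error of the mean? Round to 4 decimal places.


SE = sigma / sqrt(n)
sqrt(185) ≈ 13.601471
SE = 25.72 / 13.601471 ≈ 1.890972

1.8910


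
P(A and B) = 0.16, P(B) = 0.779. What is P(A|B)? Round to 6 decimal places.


P(A|B) = P(A and B) / P(B) = 0.16 / 0.779 = 160/779 ≈ 0.20539153

0.205392


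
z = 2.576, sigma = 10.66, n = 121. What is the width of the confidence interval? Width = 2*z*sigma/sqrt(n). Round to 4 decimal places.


width = 2*z*sigma/sqrt(n)
2*z*sigma = 2 * 2.576 * 10.66 = 54.92032
sqrt(121) = 11
width = 54.92032 / 11 ≈ 4.992756

4.9928


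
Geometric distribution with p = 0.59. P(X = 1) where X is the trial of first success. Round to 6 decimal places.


P = (1-p)^(k-1) * p
(1-p)^(k-1) = 0.41^0 = 1
P = 1 * 0.59 = 0.59

0.590000


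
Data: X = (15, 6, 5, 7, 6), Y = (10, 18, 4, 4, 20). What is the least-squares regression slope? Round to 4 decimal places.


b = sum((xi-xbar)(yi-ybar)) / sum((xi-xbar)^2)
n = 5, xbar = 39/5 = 7.8, ybar = 56/5 = 11.2
Sxy = sum((xi-xbar)(yi-ybar)) = -10.8
Sxx = sum((xi-xbar)^2) = 66.8
b = Sxy / Sxx = -27/167 ≈ -0.161677

-0.1617


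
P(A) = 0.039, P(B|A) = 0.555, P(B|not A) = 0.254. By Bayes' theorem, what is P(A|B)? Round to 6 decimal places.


P(A|B) = P(B|A)*P(A) / P(B), P(B) = P(B|A)*P(A) + P(B|not A)*P(not A)
P(B|A)*P(A) = 0.555 * 0.039 = 0.021645
P(B|not A)*P(not A) = 0.254 * 0.961 = 0.244094
P(B) = 0.021645 + 0.244094 = 0.265739
P(A|B) = 0.021645 / 0.265739 ≈ 0.08145210

0.081452


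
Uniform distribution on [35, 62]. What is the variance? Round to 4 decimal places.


Var = (b-a)^2 / 12
(b-a)^2 = (62 - 35)^2 = 729
Var = 729/12 = 60.75

60.7500


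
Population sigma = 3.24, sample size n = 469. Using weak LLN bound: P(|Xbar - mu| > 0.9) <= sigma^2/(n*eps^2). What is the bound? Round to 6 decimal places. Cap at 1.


bound = min(1, sigma^2/(n*eps^2))
sigma^2 = 3.24^2 = 10.4976
n*eps^2 = 469 * 0.9^2 = 469 * 0.81 = 379.89
sigma^2/(n*eps^2) = 10.4976 / 379.89 ≈ 0.02763326

0.027633


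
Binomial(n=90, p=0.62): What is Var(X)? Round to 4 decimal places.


Var = n*p*(1-p) = 90 * 0.62 * 0.38 = 21.204

21.2040


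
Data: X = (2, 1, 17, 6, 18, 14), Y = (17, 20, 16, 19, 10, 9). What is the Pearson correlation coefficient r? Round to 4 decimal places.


r = sum((xi-xbar)(yi-ybar)) / sqrt(sum((xi-xbar)^2) * sum((yi-ybar)^2))
n = 6, xbar = 58/6 = 29/3 ≈ 9.666667, ybar = 91/6 ≈ 15.166667
Sxy = sum((xi-xbar)(yi-ybar)) = -401/3 ≈ -133.666667
Sxx = sum((xi-xbar)^2) = 868/3 ≈ 289.333333
Syy = sum((yi-ybar)^2) = 641/6 ≈ 106.833333
sqrt(Sxx*Syy) ≈ 175.813664
r = Sxy / sqrt(Sxx*Syy) = -133.666667 / 175.813664 ≈ -0.760275

-0.7603


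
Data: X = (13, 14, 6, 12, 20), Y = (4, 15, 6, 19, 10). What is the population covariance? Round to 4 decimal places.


Cov = (1/n)*sum((xi-xbar)(yi-ybar))
n = 5, xbar = 65/5 = 13, ybar = 54/5 = 10.8
sum((xi-xbar)(yi-ybar)) = 24
Cov = 24 / 5 = 4.8

4.8000


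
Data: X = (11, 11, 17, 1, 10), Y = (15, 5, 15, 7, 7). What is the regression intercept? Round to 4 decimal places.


a = ybar - b*xbar, where b = sum((xi-xbar)(yi-ybar)) / sum((xi-xbar)^2)
n = 5, xbar = 50/5 = 10, ybar = 49/5 = 9.8
Sxy = sum((xi-xbar)(yi-ybar)) = 62
Sxx = sum((xi-xbar)^2) = 132
b = Sxy / Sxx = 31/66 ≈ 0.469697
a = 9.8 - 0.469697 * 10 = 842/165 ≈ 5.103030

5.1030


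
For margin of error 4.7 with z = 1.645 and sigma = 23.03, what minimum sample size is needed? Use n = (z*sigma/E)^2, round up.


z*sigma/E = 1.645 * 23.03 / 4.7 = 8.0605
(z*sigma/E)^2 ≈ 64.971660
round up: n = 65

65


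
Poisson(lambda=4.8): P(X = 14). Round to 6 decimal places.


P = e^(-lam) * lam^k / k!
e^(-4.8) ≈ 0.008229747
lam^k = 4.8^14 ≈ 3446492384.979941
k! = 14! = 87178291200
P = 0.008229747 * 3446492384.979941 / 87178291200 ≈ 0.000325

0.000325


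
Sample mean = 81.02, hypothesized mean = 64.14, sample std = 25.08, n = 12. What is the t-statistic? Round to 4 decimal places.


t = (xbar - mu0) / (s/sqrt(n))
xbar - mu0 = 81.02 - 64.14 = 16.88
sqrt(12) ≈ 3.46410162
s/sqrt(n) = 25.08 / 3.46410162 ≈ 7.23997238
t = 16.88 / 7.23997238 ≈ 2.331501

2.3315


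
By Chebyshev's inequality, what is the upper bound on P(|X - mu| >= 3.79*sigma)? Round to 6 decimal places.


P <= 1/k^2
k^2 = 3.79^2 = 14.3641
1/k^2 = 1 / 14.3641 ≈ 0.06961801

0.069618
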